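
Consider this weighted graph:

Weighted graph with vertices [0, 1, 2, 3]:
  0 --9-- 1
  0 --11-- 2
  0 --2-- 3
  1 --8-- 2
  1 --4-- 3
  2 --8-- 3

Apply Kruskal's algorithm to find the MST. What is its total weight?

Applying Kruskal's algorithm (sort edges by weight, add if no cycle):
  Add (0,3) w=2
  Add (1,3) w=4
  Add (1,2) w=8
  Skip (2,3) w=8 (creates cycle)
  Skip (0,1) w=9 (creates cycle)
  Skip (0,2) w=11 (creates cycle)
MST weight = 14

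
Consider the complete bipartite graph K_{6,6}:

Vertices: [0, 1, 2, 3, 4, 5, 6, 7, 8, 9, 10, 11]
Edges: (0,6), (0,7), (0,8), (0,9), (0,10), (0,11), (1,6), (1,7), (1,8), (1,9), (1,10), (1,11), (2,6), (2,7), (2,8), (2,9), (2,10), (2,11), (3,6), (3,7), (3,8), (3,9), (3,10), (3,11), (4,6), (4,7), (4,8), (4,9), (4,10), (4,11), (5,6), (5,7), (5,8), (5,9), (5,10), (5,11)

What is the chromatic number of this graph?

K_{6,6} is bipartite: vertices split into two independent sets of size 6 and 6.
Color one set 0, the other 1. No adjacent vertices share a color.
Chromatic number = 2.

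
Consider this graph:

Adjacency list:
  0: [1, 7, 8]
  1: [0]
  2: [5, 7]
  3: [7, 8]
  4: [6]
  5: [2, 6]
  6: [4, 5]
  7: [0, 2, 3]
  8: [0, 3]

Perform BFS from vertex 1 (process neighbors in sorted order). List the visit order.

BFS from vertex 1 (neighbors processed in ascending order):
Visit order: 1, 0, 7, 8, 2, 3, 5, 6, 4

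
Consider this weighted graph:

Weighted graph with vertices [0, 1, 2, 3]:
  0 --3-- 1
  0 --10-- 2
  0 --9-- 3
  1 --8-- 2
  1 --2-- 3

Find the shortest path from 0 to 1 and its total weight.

Using Dijkstra's algorithm from vertex 0:
Shortest path: 0 -> 1
Total weight: 3 = 3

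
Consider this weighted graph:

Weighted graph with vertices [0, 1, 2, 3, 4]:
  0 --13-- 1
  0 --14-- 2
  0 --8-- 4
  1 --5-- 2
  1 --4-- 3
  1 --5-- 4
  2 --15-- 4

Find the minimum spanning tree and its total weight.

Applying Kruskal's algorithm (sort edges by weight, add if no cycle):
  Add (1,3) w=4
  Add (1,2) w=5
  Add (1,4) w=5
  Add (0,4) w=8
  Skip (0,1) w=13 (creates cycle)
  Skip (0,2) w=14 (creates cycle)
  Skip (2,4) w=15 (creates cycle)
MST weight = 22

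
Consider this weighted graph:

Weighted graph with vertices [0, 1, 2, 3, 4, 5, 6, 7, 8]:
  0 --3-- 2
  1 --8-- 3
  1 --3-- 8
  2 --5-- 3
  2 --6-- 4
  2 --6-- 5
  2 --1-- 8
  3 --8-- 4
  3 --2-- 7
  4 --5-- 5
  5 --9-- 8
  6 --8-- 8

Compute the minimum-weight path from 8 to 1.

Using Dijkstra's algorithm from vertex 8:
Shortest path: 8 -> 1
Total weight: 3 = 3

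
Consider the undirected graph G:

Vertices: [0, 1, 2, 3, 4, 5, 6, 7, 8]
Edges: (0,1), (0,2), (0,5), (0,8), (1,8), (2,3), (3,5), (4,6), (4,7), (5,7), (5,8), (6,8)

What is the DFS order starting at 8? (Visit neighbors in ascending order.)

DFS from vertex 8 (neighbors processed in ascending order):
Visit order: 8, 0, 1, 2, 3, 5, 7, 4, 6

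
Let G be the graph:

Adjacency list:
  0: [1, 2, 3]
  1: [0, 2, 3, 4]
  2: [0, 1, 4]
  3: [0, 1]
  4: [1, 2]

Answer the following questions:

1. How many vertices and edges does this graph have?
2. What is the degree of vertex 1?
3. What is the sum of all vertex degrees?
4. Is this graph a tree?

Count: 5 vertices, 7 edges.
Vertex 1 has neighbors [0, 2, 3, 4], degree = 4.
Handshaking lemma: 2 * 7 = 14.
A tree on 5 vertices has 4 edges. This graph has 7 edges (3 extra). Not a tree.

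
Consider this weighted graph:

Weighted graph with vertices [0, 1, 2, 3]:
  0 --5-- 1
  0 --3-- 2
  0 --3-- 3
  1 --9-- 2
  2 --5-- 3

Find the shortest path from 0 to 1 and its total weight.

Using Dijkstra's algorithm from vertex 0:
Shortest path: 0 -> 1
Total weight: 5 = 5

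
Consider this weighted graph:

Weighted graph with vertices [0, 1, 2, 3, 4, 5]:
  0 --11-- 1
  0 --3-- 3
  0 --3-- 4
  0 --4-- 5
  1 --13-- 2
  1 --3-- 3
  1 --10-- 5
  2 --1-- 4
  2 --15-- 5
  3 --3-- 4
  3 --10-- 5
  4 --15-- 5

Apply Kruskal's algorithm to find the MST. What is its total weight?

Applying Kruskal's algorithm (sort edges by weight, add if no cycle):
  Add (2,4) w=1
  Add (0,4) w=3
  Add (0,3) w=3
  Add (1,3) w=3
  Skip (3,4) w=3 (creates cycle)
  Add (0,5) w=4
  Skip (1,5) w=10 (creates cycle)
  Skip (3,5) w=10 (creates cycle)
  Skip (0,1) w=11 (creates cycle)
  Skip (1,2) w=13 (creates cycle)
  Skip (2,5) w=15 (creates cycle)
  Skip (4,5) w=15 (creates cycle)
MST weight = 14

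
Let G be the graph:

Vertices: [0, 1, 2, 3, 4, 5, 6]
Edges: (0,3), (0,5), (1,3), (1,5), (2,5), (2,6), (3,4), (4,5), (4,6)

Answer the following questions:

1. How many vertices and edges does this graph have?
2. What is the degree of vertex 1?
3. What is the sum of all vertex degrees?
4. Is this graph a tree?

Count: 7 vertices, 9 edges.
Vertex 1 has neighbors [3, 5], degree = 2.
Handshaking lemma: 2 * 9 = 18.
A tree on 7 vertices has 6 edges. This graph has 9 edges (3 extra). Not a tree.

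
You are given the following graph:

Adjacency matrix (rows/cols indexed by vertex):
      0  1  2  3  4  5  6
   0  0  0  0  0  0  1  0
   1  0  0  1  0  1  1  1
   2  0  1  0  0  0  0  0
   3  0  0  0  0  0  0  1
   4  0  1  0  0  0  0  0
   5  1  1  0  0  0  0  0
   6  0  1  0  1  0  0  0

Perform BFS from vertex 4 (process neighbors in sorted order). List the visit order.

BFS from vertex 4 (neighbors processed in ascending order):
Visit order: 4, 1, 2, 5, 6, 0, 3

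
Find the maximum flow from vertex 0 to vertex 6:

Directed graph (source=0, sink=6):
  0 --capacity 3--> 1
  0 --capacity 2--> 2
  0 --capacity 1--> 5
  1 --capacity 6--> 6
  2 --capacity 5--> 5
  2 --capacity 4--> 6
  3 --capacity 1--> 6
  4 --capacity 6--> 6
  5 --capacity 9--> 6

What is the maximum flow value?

Computing max flow:
  Flow on (0->1): 3/3
  Flow on (0->2): 2/2
  Flow on (0->5): 1/1
  Flow on (1->6): 3/6
  Flow on (2->6): 2/4
  Flow on (5->6): 1/9
Maximum flow = 6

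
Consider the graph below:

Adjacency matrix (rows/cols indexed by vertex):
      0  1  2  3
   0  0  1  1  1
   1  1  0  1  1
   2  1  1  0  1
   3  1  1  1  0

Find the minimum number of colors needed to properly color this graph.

The graph has a maximum clique of size 4 (lower bound on chromatic number).
A valid 4-coloring: {0: 0, 1: 1, 2: 2, 3: 3}.
Chromatic number = 4.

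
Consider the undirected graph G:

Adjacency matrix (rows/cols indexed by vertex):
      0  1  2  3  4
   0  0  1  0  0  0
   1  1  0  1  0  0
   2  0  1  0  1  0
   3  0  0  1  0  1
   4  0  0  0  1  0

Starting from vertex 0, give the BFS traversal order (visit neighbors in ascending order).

BFS from vertex 0 (neighbors processed in ascending order):
Visit order: 0, 1, 2, 3, 4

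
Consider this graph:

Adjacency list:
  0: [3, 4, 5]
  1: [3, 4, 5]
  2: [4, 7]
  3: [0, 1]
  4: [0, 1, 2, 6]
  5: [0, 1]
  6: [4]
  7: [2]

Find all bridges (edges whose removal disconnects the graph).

A bridge is an edge whose removal increases the number of connected components.
Bridges found: (2,4), (2,7), (4,6)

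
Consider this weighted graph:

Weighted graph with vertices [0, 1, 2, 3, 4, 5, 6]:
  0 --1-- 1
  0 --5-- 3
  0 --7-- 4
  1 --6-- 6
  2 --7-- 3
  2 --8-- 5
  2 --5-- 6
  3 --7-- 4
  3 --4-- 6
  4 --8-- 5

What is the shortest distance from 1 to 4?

Using Dijkstra's algorithm from vertex 1:
Shortest path: 1 -> 0 -> 4
Total weight: 1 + 7 = 8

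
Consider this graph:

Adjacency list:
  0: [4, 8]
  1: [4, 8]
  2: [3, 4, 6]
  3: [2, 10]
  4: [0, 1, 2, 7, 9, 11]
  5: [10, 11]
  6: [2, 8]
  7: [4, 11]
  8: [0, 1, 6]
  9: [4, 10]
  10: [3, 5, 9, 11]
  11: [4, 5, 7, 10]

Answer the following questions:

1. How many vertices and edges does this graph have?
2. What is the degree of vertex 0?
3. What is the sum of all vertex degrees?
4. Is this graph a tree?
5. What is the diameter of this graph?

Count: 12 vertices, 17 edges.
Vertex 0 has neighbors [4, 8], degree = 2.
Handshaking lemma: 2 * 17 = 34.
A tree on 12 vertices has 11 edges. This graph has 17 edges (6 extra). Not a tree.
Diameter (longest shortest path) = 4.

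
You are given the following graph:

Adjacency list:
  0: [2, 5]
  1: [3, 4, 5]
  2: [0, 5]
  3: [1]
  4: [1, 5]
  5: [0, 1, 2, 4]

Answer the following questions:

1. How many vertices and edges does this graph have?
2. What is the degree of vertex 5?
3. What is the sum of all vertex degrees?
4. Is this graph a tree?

Count: 6 vertices, 7 edges.
Vertex 5 has neighbors [0, 1, 2, 4], degree = 4.
Handshaking lemma: 2 * 7 = 14.
A tree on 6 vertices has 5 edges. This graph has 7 edges (2 extra). Not a tree.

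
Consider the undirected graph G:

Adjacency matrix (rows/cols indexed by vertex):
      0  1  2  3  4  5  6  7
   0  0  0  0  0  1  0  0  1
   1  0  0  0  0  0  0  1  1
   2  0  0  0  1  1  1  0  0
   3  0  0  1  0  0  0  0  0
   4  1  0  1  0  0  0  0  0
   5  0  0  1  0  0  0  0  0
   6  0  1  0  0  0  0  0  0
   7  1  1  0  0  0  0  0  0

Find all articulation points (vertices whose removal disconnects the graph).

An articulation point is a vertex whose removal disconnects the graph.
Articulation points: [0, 1, 2, 4, 7]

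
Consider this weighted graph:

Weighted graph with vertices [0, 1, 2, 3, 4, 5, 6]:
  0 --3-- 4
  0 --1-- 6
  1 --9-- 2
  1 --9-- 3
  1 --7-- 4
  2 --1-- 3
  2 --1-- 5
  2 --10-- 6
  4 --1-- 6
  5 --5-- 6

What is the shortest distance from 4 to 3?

Using Dijkstra's algorithm from vertex 4:
Shortest path: 4 -> 6 -> 5 -> 2 -> 3
Total weight: 1 + 5 + 1 + 1 = 8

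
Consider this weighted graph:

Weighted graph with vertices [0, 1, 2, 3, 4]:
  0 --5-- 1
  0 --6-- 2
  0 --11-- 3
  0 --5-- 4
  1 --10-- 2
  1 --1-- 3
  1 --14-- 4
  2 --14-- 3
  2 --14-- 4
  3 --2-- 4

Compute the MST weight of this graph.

Applying Kruskal's algorithm (sort edges by weight, add if no cycle):
  Add (1,3) w=1
  Add (3,4) w=2
  Add (0,4) w=5
  Skip (0,1) w=5 (creates cycle)
  Add (0,2) w=6
  Skip (1,2) w=10 (creates cycle)
  Skip (0,3) w=11 (creates cycle)
  Skip (1,4) w=14 (creates cycle)
  Skip (2,4) w=14 (creates cycle)
  Skip (2,3) w=14 (creates cycle)
MST weight = 14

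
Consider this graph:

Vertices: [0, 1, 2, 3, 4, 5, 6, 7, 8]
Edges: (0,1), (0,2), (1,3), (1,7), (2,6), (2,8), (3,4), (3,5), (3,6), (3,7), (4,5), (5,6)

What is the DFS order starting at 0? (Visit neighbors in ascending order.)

DFS from vertex 0 (neighbors processed in ascending order):
Visit order: 0, 1, 3, 4, 5, 6, 2, 8, 7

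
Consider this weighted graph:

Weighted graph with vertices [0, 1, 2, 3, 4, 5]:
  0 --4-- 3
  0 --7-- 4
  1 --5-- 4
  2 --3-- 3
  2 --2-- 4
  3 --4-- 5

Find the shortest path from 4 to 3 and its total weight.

Using Dijkstra's algorithm from vertex 4:
Shortest path: 4 -> 2 -> 3
Total weight: 2 + 3 = 5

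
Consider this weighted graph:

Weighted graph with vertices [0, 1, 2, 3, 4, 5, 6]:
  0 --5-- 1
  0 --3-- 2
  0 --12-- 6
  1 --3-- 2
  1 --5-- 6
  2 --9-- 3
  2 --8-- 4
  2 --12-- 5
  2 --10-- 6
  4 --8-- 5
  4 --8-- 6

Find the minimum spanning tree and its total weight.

Applying Kruskal's algorithm (sort edges by weight, add if no cycle):
  Add (0,2) w=3
  Add (1,2) w=3
  Skip (0,1) w=5 (creates cycle)
  Add (1,6) w=5
  Add (2,4) w=8
  Skip (4,6) w=8 (creates cycle)
  Add (4,5) w=8
  Add (2,3) w=9
  Skip (2,6) w=10 (creates cycle)
  Skip (0,6) w=12 (creates cycle)
  Skip (2,5) w=12 (creates cycle)
MST weight = 36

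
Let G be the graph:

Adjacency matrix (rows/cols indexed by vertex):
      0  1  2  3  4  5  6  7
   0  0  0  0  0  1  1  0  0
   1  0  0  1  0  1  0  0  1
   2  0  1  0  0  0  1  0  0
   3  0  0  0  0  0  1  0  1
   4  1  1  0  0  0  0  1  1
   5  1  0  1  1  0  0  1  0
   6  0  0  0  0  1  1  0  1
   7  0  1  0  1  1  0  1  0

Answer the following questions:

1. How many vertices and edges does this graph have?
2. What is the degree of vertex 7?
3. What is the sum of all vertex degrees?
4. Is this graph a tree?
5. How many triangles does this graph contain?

Count: 8 vertices, 12 edges.
Vertex 7 has neighbors [1, 3, 4, 6], degree = 4.
Handshaking lemma: 2 * 12 = 24.
A tree on 8 vertices has 7 edges. This graph has 12 edges (5 extra). Not a tree.
Number of triangles = 2.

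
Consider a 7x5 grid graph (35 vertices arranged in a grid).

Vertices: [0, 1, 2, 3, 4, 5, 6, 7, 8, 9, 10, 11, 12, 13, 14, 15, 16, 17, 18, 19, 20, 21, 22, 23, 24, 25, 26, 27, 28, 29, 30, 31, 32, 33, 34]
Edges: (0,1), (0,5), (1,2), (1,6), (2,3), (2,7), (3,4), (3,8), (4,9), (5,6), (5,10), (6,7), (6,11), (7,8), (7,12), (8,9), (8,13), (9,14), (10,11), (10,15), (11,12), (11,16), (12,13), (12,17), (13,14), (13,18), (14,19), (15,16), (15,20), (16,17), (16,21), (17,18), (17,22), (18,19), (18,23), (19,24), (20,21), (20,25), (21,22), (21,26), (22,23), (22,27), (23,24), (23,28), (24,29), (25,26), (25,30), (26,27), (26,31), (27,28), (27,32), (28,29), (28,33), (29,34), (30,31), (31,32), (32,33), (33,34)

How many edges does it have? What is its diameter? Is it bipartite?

A 7x5 grid has 30 vertical edges and 28 horizontal edges.
Total edges = 30 + 28 = 58.
Diameter = (7-1) + (5-1) = 10 (corner to opposite corner).
Grid graphs are bipartite (checkerboard coloring).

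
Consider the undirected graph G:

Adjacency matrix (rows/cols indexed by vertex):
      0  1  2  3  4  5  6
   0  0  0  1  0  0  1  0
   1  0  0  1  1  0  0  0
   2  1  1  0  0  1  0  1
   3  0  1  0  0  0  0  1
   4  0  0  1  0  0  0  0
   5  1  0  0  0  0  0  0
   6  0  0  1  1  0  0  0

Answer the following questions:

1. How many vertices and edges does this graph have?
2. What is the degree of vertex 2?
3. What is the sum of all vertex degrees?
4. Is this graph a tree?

Count: 7 vertices, 7 edges.
Vertex 2 has neighbors [0, 1, 4, 6], degree = 4.
Handshaking lemma: 2 * 7 = 14.
A tree on 7 vertices has 6 edges. This graph has 7 edges (1 extra). Not a tree.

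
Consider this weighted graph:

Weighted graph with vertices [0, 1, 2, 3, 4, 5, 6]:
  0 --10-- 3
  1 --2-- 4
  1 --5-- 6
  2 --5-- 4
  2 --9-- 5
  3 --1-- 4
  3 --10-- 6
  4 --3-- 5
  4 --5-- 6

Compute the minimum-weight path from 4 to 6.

Using Dijkstra's algorithm from vertex 4:
Shortest path: 4 -> 6
Total weight: 5 = 5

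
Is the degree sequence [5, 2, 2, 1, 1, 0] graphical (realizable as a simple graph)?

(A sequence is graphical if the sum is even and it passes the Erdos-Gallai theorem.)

Sum of degrees = 11. Sum is odd, so the sequence is NOT graphical.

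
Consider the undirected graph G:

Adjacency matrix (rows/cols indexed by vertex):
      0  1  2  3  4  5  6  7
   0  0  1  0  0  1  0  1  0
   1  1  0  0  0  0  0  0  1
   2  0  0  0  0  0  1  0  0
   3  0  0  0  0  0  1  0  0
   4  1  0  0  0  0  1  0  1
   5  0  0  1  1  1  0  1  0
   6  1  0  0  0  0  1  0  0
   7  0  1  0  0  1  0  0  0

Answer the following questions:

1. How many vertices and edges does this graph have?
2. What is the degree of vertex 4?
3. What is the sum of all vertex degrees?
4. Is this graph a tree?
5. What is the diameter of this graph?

Count: 8 vertices, 9 edges.
Vertex 4 has neighbors [0, 5, 7], degree = 3.
Handshaking lemma: 2 * 9 = 18.
A tree on 8 vertices has 7 edges. This graph has 9 edges (2 extra). Not a tree.
Diameter (longest shortest path) = 4.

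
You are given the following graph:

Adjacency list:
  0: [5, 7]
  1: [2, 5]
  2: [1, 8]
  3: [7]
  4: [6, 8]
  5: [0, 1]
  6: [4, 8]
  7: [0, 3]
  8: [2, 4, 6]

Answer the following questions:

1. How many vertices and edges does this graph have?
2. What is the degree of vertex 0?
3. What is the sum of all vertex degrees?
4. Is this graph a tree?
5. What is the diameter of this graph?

Count: 9 vertices, 9 edges.
Vertex 0 has neighbors [5, 7], degree = 2.
Handshaking lemma: 2 * 9 = 18.
A tree on 9 vertices has 8 edges. This graph has 9 edges (1 extra). Not a tree.
Diameter (longest shortest path) = 7.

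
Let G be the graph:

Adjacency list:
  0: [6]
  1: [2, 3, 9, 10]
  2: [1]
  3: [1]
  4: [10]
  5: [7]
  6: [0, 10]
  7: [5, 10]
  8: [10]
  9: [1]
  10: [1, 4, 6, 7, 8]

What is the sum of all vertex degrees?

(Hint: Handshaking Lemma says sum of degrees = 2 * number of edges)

Count edges: 10 edges.
By Handshaking Lemma: sum of degrees = 2 * 10 = 20.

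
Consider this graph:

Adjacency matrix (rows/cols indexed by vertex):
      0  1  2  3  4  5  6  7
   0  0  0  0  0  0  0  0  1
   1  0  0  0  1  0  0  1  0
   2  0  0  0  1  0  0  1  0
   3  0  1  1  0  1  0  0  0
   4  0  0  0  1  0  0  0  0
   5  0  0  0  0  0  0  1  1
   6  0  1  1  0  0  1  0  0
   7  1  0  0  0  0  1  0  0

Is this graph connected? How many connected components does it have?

Checking connectivity: the graph has 1 connected component(s).
All vertices are reachable from each other. The graph IS connected.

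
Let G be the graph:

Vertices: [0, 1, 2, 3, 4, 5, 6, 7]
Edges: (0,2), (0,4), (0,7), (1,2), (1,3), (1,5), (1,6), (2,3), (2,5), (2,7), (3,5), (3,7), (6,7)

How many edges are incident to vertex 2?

Vertex 2 has neighbors [0, 1, 3, 5, 7], so deg(2) = 5.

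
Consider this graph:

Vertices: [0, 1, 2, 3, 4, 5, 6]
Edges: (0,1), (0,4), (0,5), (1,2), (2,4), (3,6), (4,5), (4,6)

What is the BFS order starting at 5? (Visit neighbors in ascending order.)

BFS from vertex 5 (neighbors processed in ascending order):
Visit order: 5, 0, 4, 1, 2, 6, 3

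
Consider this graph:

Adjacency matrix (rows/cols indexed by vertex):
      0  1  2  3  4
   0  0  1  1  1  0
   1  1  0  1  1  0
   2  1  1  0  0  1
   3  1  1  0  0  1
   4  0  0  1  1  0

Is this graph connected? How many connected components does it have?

Checking connectivity: the graph has 1 connected component(s).
All vertices are reachable from each other. The graph IS connected.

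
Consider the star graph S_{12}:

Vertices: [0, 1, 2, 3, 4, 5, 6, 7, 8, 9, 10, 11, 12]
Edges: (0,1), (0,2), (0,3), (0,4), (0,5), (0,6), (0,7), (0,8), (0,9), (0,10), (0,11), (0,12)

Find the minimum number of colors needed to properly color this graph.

S_{12} has one hub adjacent to 12 leaves; leaves are pairwise non-adjacent.
Color the hub 0 and every leaf 1.
Chromatic number = 2.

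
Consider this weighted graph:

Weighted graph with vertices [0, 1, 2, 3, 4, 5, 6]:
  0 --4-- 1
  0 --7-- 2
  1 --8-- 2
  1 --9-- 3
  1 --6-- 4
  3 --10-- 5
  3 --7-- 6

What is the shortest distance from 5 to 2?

Using Dijkstra's algorithm from vertex 5:
Shortest path: 5 -> 3 -> 1 -> 2
Total weight: 10 + 9 + 8 = 27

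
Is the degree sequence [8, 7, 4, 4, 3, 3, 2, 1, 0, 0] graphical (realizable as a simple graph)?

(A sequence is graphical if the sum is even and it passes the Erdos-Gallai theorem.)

Sum of degrees = 32. Sum is even but fails Erdos-Gallai. The sequence is NOT graphical.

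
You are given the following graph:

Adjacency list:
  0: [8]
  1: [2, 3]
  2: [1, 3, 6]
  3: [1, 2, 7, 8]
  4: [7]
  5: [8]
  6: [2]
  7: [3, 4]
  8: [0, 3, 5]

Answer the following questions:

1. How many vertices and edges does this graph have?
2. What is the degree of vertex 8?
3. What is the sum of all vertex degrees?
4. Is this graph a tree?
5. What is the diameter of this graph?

Count: 9 vertices, 9 edges.
Vertex 8 has neighbors [0, 3, 5], degree = 3.
Handshaking lemma: 2 * 9 = 18.
A tree on 9 vertices has 8 edges. This graph has 9 edges (1 extra). Not a tree.
Diameter (longest shortest path) = 4.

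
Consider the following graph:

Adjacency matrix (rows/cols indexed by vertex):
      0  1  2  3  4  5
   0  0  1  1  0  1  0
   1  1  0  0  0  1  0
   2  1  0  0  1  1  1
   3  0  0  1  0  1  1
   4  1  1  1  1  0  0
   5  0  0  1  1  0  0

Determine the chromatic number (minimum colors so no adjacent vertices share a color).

The graph has a maximum clique of size 3 (lower bound on chromatic number).
A valid 3-coloring: {0: 2, 1: 0, 2: 0, 3: 2, 4: 1, 5: 1}.
Chromatic number = 3.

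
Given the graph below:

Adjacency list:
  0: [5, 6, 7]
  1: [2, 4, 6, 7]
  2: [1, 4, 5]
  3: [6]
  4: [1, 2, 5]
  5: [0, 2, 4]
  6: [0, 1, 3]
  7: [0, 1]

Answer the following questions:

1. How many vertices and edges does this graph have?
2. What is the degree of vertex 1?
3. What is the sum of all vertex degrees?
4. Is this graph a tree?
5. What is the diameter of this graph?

Count: 8 vertices, 11 edges.
Vertex 1 has neighbors [2, 4, 6, 7], degree = 4.
Handshaking lemma: 2 * 11 = 22.
A tree on 8 vertices has 7 edges. This graph has 11 edges (4 extra). Not a tree.
Diameter (longest shortest path) = 3.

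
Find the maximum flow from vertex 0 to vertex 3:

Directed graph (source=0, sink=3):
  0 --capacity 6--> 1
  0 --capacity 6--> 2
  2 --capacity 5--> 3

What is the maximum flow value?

Computing max flow:
  Flow on (0->2): 5/6
  Flow on (2->3): 5/5
Maximum flow = 5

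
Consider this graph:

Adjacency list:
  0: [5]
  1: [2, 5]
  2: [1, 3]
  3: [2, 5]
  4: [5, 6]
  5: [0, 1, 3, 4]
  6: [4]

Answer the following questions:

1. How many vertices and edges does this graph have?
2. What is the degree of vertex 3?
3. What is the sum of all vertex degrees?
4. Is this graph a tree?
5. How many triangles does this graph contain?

Count: 7 vertices, 7 edges.
Vertex 3 has neighbors [2, 5], degree = 2.
Handshaking lemma: 2 * 7 = 14.
A tree on 7 vertices has 6 edges. This graph has 7 edges (1 extra). Not a tree.
Number of triangles = 0.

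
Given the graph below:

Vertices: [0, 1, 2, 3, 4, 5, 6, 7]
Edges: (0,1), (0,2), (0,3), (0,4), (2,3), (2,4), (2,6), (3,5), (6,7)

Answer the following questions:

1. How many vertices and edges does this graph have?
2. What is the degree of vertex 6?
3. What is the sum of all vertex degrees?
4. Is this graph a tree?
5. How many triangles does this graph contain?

Count: 8 vertices, 9 edges.
Vertex 6 has neighbors [2, 7], degree = 2.
Handshaking lemma: 2 * 9 = 18.
A tree on 8 vertices has 7 edges. This graph has 9 edges (2 extra). Not a tree.
Number of triangles = 2.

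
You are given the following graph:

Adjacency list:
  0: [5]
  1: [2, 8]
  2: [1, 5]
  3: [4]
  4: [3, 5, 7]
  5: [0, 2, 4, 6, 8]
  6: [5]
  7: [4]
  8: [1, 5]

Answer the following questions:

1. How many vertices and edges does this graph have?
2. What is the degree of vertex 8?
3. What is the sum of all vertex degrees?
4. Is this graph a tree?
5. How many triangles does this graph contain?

Count: 9 vertices, 9 edges.
Vertex 8 has neighbors [1, 5], degree = 2.
Handshaking lemma: 2 * 9 = 18.
A tree on 9 vertices has 8 edges. This graph has 9 edges (1 extra). Not a tree.
Number of triangles = 0.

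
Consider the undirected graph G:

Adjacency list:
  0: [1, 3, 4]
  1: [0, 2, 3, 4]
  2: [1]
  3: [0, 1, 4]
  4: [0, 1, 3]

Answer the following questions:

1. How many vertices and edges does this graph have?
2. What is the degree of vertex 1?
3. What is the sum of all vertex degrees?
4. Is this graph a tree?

Count: 5 vertices, 7 edges.
Vertex 1 has neighbors [0, 2, 3, 4], degree = 4.
Handshaking lemma: 2 * 7 = 14.
A tree on 5 vertices has 4 edges. This graph has 7 edges (3 extra). Not a tree.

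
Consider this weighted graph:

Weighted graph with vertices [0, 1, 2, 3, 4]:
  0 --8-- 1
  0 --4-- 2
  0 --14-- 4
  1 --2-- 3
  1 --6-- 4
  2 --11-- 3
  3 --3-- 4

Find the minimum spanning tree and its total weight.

Applying Kruskal's algorithm (sort edges by weight, add if no cycle):
  Add (1,3) w=2
  Add (3,4) w=3
  Add (0,2) w=4
  Skip (1,4) w=6 (creates cycle)
  Add (0,1) w=8
  Skip (2,3) w=11 (creates cycle)
  Skip (0,4) w=14 (creates cycle)
MST weight = 17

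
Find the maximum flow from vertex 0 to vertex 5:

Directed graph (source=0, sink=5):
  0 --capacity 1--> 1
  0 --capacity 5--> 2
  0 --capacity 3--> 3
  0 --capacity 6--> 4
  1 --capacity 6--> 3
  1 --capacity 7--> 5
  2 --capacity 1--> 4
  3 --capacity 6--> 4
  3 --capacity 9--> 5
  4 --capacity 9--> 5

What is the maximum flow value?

Computing max flow:
  Flow on (0->1): 1/1
  Flow on (0->2): 1/5
  Flow on (0->3): 3/3
  Flow on (0->4): 6/6
  Flow on (1->5): 1/7
  Flow on (2->4): 1/1
  Flow on (3->5): 3/9
  Flow on (4->5): 7/9
Maximum flow = 11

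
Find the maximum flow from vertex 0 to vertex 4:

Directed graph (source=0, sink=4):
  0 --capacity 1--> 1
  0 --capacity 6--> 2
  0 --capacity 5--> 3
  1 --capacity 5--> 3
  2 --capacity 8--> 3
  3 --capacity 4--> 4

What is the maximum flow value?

Computing max flow:
  Flow on (0->3): 4/5
  Flow on (3->4): 4/4
Maximum flow = 4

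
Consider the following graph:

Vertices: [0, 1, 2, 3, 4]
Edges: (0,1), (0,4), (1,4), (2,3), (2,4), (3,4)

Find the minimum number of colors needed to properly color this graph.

The graph has a maximum clique of size 3 (lower bound on chromatic number).
A valid 3-coloring: {0: 1, 1: 2, 2: 1, 3: 2, 4: 0}.
Chromatic number = 3.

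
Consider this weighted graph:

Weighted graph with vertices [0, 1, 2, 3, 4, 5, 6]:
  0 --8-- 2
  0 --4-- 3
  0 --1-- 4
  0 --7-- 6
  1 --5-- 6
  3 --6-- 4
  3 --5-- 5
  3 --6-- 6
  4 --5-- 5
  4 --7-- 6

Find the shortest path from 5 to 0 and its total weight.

Using Dijkstra's algorithm from vertex 5:
Shortest path: 5 -> 4 -> 0
Total weight: 5 + 1 = 6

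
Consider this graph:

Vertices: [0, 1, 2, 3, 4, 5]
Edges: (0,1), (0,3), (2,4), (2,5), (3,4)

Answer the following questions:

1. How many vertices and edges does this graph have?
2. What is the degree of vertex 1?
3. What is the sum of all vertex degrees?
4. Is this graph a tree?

Count: 6 vertices, 5 edges.
Vertex 1 has neighbors [0], degree = 1.
Handshaking lemma: 2 * 5 = 10.
A graph is a tree iff it is connected and has exactly n-1 edges. This graph is connected (all 6 vertices in one component) and has 6-1 = 5 edges. It is a tree.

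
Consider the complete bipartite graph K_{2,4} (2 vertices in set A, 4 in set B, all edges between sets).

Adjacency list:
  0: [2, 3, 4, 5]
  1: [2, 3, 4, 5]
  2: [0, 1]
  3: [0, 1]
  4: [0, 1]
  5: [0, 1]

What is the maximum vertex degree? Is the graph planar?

Set-A vertices have degree 4; set-B vertices have degree 2. Maximum degree = max(2,4) = 4.
min(2,4) <= 2, so K_{2,4} avoids a K_{3,3} subdivision and is planar.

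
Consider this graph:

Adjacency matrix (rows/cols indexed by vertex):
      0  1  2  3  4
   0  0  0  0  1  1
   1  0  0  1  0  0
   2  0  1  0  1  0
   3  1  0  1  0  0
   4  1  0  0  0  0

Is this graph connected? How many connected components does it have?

Checking connectivity: the graph has 1 connected component(s).
All vertices are reachable from each other. The graph IS connected.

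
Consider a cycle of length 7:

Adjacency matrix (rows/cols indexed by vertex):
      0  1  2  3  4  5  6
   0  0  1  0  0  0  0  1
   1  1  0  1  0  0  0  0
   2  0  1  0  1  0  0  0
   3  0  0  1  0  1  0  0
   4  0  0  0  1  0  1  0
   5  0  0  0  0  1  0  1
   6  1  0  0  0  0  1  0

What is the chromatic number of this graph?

This is an odd cycle (C_7). Odd cycles are not bipartite (any 2-coloring forces two adjacent vertices to match), and 3 colors suffice.
Chromatic number = 3.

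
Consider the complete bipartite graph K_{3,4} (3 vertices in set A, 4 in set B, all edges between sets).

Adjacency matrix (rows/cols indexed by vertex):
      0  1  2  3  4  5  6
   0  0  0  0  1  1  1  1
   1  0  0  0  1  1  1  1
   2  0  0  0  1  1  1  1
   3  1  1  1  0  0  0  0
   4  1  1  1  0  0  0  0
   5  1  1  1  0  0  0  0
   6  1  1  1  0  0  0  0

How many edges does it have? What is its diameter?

K_{3,4} has 3 * 4 = 12 edges.
Any vertex reaches any opposite-side vertex in 1 step; same-side vertices reach in 2 steps via any opposite-side vertex.
Diameter = 2.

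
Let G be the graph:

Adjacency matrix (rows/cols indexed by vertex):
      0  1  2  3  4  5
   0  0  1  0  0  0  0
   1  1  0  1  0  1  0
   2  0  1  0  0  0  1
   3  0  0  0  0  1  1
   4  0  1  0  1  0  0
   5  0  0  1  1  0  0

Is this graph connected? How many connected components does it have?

Checking connectivity: the graph has 1 connected component(s).
All vertices are reachable from each other. The graph IS connected.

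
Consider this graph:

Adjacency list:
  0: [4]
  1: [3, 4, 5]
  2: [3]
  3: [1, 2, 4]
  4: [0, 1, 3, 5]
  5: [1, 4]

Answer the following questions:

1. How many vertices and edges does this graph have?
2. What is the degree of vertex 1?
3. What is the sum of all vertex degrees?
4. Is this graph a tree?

Count: 6 vertices, 7 edges.
Vertex 1 has neighbors [3, 4, 5], degree = 3.
Handshaking lemma: 2 * 7 = 14.
A tree on 6 vertices has 5 edges. This graph has 7 edges (2 extra). Not a tree.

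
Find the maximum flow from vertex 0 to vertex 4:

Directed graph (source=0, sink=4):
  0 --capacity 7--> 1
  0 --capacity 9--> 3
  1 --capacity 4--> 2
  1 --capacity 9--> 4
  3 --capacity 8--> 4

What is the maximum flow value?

Computing max flow:
  Flow on (0->1): 7/7
  Flow on (0->3): 8/9
  Flow on (1->4): 7/9
  Flow on (3->4): 8/8
Maximum flow = 15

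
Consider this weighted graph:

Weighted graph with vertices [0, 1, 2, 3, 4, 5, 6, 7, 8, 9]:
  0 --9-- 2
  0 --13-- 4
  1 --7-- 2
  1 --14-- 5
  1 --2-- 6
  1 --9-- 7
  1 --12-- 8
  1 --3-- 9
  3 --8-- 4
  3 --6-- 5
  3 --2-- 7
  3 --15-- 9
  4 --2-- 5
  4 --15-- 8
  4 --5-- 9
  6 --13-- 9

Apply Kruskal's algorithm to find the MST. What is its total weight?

Applying Kruskal's algorithm (sort edges by weight, add if no cycle):
  Add (1,6) w=2
  Add (3,7) w=2
  Add (4,5) w=2
  Add (1,9) w=3
  Add (4,9) w=5
  Add (3,5) w=6
  Add (1,2) w=7
  Skip (3,4) w=8 (creates cycle)
  Add (0,2) w=9
  Skip (1,7) w=9 (creates cycle)
  Add (1,8) w=12
  Skip (0,4) w=13 (creates cycle)
  Skip (6,9) w=13 (creates cycle)
  Skip (1,5) w=14 (creates cycle)
  Skip (3,9) w=15 (creates cycle)
  Skip (4,8) w=15 (creates cycle)
MST weight = 48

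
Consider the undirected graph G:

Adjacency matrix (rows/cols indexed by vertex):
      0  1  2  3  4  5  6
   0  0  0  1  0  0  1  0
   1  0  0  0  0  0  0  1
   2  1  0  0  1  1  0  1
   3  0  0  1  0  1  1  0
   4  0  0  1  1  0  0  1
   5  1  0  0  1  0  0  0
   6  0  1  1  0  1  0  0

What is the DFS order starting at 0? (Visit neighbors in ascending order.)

DFS from vertex 0 (neighbors processed in ascending order):
Visit order: 0, 2, 3, 4, 6, 1, 5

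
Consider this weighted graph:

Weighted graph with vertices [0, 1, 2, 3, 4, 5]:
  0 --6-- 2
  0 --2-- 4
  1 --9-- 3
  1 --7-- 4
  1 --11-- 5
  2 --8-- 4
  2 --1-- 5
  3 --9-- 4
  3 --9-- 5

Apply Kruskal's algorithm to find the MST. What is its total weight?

Applying Kruskal's algorithm (sort edges by weight, add if no cycle):
  Add (2,5) w=1
  Add (0,4) w=2
  Add (0,2) w=6
  Add (1,4) w=7
  Skip (2,4) w=8 (creates cycle)
  Add (1,3) w=9
  Skip (3,4) w=9 (creates cycle)
  Skip (3,5) w=9 (creates cycle)
  Skip (1,5) w=11 (creates cycle)
MST weight = 25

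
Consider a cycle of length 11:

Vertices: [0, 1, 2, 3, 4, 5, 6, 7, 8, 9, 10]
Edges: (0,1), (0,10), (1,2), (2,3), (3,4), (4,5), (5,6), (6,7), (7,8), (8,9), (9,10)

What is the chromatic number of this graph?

This is an odd cycle (C_11). Odd cycles are not bipartite (any 2-coloring forces two adjacent vertices to match), and 3 colors suffice.
Chromatic number = 3.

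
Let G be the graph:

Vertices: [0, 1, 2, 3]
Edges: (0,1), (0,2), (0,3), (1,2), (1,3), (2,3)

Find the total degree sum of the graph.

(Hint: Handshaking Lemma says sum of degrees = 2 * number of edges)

Count edges: 6 edges.
By Handshaking Lemma: sum of degrees = 2 * 6 = 12.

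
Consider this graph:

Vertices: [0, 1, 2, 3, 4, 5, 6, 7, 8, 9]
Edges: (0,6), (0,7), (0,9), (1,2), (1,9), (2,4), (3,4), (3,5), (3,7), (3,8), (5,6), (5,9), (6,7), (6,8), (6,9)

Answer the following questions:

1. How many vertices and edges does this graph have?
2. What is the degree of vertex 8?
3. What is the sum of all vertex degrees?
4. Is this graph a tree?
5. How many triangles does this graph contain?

Count: 10 vertices, 15 edges.
Vertex 8 has neighbors [3, 6], degree = 2.
Handshaking lemma: 2 * 15 = 30.
A tree on 10 vertices has 9 edges. This graph has 15 edges (6 extra). Not a tree.
Number of triangles = 3.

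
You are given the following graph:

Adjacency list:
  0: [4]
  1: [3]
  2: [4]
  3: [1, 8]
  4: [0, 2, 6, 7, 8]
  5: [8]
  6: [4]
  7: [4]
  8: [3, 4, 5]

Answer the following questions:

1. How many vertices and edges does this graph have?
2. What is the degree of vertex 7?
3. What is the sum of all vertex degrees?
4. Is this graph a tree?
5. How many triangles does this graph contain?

Count: 9 vertices, 8 edges.
Vertex 7 has neighbors [4], degree = 1.
Handshaking lemma: 2 * 8 = 16.
A graph is a tree iff it is connected and has exactly n-1 edges. This graph is connected (all 9 vertices in one component) and has 9-1 = 8 edges. It is a tree.
Number of triangles = 0.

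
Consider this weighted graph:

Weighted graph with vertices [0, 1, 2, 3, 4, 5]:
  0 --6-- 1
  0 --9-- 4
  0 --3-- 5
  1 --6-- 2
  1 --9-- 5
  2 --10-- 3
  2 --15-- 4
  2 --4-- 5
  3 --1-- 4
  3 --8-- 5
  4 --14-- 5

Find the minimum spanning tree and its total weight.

Applying Kruskal's algorithm (sort edges by weight, add if no cycle):
  Add (3,4) w=1
  Add (0,5) w=3
  Add (2,5) w=4
  Add (0,1) w=6
  Skip (1,2) w=6 (creates cycle)
  Add (3,5) w=8
  Skip (0,4) w=9 (creates cycle)
  Skip (1,5) w=9 (creates cycle)
  Skip (2,3) w=10 (creates cycle)
  Skip (4,5) w=14 (creates cycle)
  Skip (2,4) w=15 (creates cycle)
MST weight = 22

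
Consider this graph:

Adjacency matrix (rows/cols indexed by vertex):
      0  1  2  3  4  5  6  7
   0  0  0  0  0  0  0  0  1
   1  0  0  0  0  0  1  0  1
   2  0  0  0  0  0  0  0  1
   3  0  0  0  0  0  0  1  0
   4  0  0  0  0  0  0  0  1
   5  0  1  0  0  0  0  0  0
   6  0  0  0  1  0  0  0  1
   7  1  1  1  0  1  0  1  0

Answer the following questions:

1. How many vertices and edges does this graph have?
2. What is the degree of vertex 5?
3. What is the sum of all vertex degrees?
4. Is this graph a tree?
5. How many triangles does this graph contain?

Count: 8 vertices, 7 edges.
Vertex 5 has neighbors [1], degree = 1.
Handshaking lemma: 2 * 7 = 14.
A graph is a tree iff it is connected and has exactly n-1 edges. This graph is connected (all 8 vertices in one component) and has 8-1 = 7 edges. It is a tree.
Number of triangles = 0.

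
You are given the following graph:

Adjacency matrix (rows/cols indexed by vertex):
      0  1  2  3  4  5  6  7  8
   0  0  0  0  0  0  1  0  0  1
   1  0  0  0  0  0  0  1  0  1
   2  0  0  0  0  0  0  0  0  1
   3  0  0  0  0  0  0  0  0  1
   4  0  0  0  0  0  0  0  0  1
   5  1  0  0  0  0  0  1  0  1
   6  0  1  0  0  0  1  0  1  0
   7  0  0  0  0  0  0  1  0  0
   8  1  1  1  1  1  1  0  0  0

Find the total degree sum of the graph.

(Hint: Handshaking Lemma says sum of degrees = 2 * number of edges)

Count edges: 10 edges.
By Handshaking Lemma: sum of degrees = 2 * 10 = 20.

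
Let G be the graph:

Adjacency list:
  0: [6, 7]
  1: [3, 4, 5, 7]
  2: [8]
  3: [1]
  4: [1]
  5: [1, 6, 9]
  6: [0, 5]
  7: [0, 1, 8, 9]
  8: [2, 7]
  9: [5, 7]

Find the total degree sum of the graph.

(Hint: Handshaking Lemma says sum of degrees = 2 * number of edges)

Count edges: 11 edges.
By Handshaking Lemma: sum of degrees = 2 * 11 = 22.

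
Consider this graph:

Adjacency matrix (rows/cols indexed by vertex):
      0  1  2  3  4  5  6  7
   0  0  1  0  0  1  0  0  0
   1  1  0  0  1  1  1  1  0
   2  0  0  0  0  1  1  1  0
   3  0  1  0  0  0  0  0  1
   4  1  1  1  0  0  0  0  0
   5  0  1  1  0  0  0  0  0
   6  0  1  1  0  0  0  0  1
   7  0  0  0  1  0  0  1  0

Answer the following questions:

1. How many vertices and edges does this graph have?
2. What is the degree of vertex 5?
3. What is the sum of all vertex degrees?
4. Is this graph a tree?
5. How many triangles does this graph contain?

Count: 8 vertices, 11 edges.
Vertex 5 has neighbors [1, 2], degree = 2.
Handshaking lemma: 2 * 11 = 22.
A tree on 8 vertices has 7 edges. This graph has 11 edges (4 extra). Not a tree.
Number of triangles = 1.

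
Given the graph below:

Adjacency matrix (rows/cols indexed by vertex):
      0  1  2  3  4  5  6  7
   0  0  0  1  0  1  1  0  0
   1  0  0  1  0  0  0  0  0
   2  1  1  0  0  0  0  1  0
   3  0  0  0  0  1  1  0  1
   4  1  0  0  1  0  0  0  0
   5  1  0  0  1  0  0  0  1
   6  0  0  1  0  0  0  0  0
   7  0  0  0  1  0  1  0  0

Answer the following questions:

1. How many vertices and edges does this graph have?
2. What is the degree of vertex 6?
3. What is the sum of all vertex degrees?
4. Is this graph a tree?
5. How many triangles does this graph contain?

Count: 8 vertices, 9 edges.
Vertex 6 has neighbors [2], degree = 1.
Handshaking lemma: 2 * 9 = 18.
A tree on 8 vertices has 7 edges. This graph has 9 edges (2 extra). Not a tree.
Number of triangles = 1.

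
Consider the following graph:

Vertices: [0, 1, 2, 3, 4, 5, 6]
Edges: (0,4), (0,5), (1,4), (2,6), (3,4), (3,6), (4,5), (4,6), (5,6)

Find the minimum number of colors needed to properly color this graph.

The graph has a maximum clique of size 3 (lower bound on chromatic number).
A valid 3-coloring: {0: 1, 1: 1, 2: 0, 3: 2, 4: 0, 5: 2, 6: 1}.
Chromatic number = 3.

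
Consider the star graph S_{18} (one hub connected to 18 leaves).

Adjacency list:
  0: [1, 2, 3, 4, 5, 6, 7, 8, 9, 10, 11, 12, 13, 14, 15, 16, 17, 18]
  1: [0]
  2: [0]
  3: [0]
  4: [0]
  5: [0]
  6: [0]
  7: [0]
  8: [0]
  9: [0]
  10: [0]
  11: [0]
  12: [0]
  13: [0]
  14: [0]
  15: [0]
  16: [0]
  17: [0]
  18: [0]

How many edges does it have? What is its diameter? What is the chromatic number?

Star graph S_{18}: the hub connects to all 18 leaves.
Edges = 18.
Diameter = 2 (any leaf to hub is 1, leaf to leaf through hub is 2).
Star graphs are bipartite (hub vs leaves), so chromatic number = 2.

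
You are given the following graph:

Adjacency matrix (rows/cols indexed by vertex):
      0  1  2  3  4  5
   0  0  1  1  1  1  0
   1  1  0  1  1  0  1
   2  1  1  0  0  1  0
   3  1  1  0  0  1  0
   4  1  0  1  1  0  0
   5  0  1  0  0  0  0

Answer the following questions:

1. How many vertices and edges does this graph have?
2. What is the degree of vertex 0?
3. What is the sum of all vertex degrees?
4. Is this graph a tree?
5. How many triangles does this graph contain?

Count: 6 vertices, 9 edges.
Vertex 0 has neighbors [1, 2, 3, 4], degree = 4.
Handshaking lemma: 2 * 9 = 18.
A tree on 6 vertices has 5 edges. This graph has 9 edges (4 extra). Not a tree.
Number of triangles = 4.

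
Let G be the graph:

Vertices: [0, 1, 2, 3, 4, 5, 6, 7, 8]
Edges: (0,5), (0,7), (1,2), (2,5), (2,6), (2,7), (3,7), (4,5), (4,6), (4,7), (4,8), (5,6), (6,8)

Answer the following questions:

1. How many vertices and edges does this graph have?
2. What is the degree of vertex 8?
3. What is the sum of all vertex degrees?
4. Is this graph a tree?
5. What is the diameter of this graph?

Count: 9 vertices, 13 edges.
Vertex 8 has neighbors [4, 6], degree = 2.
Handshaking lemma: 2 * 13 = 26.
A tree on 9 vertices has 8 edges. This graph has 13 edges (5 extra). Not a tree.
Diameter (longest shortest path) = 3.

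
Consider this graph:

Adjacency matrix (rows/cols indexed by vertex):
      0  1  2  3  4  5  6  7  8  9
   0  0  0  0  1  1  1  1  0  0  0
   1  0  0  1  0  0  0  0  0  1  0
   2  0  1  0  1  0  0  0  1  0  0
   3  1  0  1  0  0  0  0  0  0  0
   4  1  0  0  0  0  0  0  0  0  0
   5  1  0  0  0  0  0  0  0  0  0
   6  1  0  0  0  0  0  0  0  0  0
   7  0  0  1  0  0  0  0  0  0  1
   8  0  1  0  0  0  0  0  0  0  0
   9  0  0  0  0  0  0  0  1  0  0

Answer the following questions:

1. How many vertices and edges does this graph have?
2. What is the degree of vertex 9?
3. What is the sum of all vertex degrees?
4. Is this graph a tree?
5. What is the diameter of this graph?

Count: 10 vertices, 9 edges.
Vertex 9 has neighbors [7], degree = 1.
Handshaking lemma: 2 * 9 = 18.
A graph is a tree iff it is connected and has exactly n-1 edges. This graph is connected (all 10 vertices in one component) and has 10-1 = 9 edges. It is a tree.
Diameter (longest shortest path) = 5.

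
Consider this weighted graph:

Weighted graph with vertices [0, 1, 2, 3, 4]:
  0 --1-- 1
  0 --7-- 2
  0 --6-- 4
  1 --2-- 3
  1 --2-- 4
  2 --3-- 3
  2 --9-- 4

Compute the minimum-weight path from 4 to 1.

Using Dijkstra's algorithm from vertex 4:
Shortest path: 4 -> 1
Total weight: 2 = 2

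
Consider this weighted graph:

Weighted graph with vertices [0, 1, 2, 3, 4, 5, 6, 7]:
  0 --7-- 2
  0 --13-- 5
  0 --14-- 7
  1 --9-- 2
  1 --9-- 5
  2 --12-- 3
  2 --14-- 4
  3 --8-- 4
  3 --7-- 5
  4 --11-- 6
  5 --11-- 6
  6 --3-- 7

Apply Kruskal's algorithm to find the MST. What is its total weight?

Applying Kruskal's algorithm (sort edges by weight, add if no cycle):
  Add (6,7) w=3
  Add (0,2) w=7
  Add (3,5) w=7
  Add (3,4) w=8
  Add (1,5) w=9
  Add (1,2) w=9
  Add (4,6) w=11
  Skip (5,6) w=11 (creates cycle)
  Skip (2,3) w=12 (creates cycle)
  Skip (0,5) w=13 (creates cycle)
  Skip (0,7) w=14 (creates cycle)
  Skip (2,4) w=14 (creates cycle)
MST weight = 54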